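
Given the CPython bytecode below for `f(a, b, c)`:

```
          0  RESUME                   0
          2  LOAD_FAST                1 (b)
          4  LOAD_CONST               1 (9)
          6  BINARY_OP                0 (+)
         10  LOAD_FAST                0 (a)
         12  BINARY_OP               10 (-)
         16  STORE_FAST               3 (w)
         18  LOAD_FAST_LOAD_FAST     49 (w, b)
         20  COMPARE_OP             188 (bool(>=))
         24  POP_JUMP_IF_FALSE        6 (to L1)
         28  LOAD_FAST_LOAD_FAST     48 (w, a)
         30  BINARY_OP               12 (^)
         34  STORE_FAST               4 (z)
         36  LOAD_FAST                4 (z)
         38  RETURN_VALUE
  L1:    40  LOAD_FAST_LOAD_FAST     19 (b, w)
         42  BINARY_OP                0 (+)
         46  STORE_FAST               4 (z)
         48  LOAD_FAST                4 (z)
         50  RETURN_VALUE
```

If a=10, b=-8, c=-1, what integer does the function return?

-17

LOAD_FAST b → push -8. Stack: [-8]
LOAD_CONST → push 9. Stack: [-8, 9]
BINARY_OP + → -8 + 9 = 1. Stack: [1]
LOAD_FAST a → push 10. Stack: [1, 10]
BINARY_OP - → 1 - 10 = -9. Stack: [-9]
STORE_FAST w → w=-9. Stack: []
LOAD_FAST_LOAD_FAST w,b → push -9,-8. Stack: [-9, -8]
COMPARE_OP bool(>=) → -9 vs -8 = False. Stack: [False]
POP_JUMP_IF_FALSE → pop False; jump. Stack: []
LOAD_FAST_LOAD_FAST b,w → push -8,-9. Stack: [-8, -9]
BINARY_OP + → -8 + -9 = -17. Stack: [-17]
STORE_FAST z → z=-17. Stack: []
LOAD_FAST z → push -17. Stack: [-17]
RETURN_VALUE → return -17.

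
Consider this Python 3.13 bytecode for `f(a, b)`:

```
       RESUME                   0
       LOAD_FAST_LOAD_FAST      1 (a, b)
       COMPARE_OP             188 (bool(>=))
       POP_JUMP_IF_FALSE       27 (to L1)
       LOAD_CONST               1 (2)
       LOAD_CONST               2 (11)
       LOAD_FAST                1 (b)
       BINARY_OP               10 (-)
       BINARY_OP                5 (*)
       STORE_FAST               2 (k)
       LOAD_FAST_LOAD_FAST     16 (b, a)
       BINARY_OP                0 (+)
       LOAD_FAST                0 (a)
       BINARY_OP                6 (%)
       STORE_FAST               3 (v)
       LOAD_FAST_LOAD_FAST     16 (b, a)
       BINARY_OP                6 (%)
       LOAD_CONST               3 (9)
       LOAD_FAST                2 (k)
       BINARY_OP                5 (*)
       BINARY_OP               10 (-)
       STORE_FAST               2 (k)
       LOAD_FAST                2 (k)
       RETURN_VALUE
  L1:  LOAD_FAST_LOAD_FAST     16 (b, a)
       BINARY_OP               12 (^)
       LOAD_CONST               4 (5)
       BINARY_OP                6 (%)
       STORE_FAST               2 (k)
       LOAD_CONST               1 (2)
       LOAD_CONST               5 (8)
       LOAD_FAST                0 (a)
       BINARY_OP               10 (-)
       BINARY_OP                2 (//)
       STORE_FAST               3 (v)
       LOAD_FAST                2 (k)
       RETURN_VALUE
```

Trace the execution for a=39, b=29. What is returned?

353

LOAD_FAST_LOAD_FAST a,b → push 39,29. Stack: [39, 29]
COMPARE_OP bool(>=) → 39 vs 29 = True. Stack: [True]
POP_JUMP_IF_FALSE → pop True; no jump. Stack: []
LOAD_CONST → push 2. Stack: [2]
LOAD_CONST → push 11. Stack: [2, 11]
LOAD_FAST b → push 29. Stack: [2, 11, 29]
BINARY_OP - → 11 - 29 = -18. Stack: [2, -18]
BINARY_OP * → 2 * -18 = -36. Stack: [-36]
STORE_FAST k → k=-36. Stack: []
LOAD_FAST_LOAD_FAST b,a → push 29,39. Stack: [29, 39]
BINARY_OP + → 29 + 39 = 68. Stack: [68]
LOAD_FAST a → push 39. Stack: [68, 39]
BINARY_OP % → 68 % 39 = 29. Stack: [29]
STORE_FAST v → v=29. Stack: []
LOAD_FAST_LOAD_FAST b,a → push 29,39. Stack: [29, 39]
BINARY_OP % → 29 % 39 = 29. Stack: [29]
LOAD_CONST → push 9. Stack: [29, 9]
LOAD_FAST k → push -36. Stack: [29, 9, -36]
BINARY_OP * → 9 * -36 = -324. Stack: [29, -324]
BINARY_OP - → 29 - -324 = 353. Stack: [353]
STORE_FAST k → k=353. Stack: []
LOAD_FAST k → push 353. Stack: [353]
RETURN_VALUE → return 353.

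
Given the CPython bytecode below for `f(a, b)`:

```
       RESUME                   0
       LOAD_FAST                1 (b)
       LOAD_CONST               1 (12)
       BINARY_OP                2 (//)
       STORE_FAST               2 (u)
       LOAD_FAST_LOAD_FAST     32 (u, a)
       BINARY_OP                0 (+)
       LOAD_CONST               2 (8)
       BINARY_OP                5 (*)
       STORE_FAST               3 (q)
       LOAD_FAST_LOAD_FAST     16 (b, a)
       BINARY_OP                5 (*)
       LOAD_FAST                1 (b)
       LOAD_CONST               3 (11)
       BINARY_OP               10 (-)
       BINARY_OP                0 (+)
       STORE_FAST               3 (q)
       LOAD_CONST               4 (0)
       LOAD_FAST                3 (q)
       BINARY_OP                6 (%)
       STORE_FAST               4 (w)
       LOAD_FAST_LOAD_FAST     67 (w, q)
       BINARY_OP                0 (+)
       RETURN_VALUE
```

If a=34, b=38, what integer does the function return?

LOAD_FAST b → push 38. Stack: [38]
LOAD_CONST → push 12. Stack: [38, 12]
BINARY_OP // → 38 // 12 = 3. Stack: [3]
STORE_FAST u → u=3. Stack: []
LOAD_FAST_LOAD_FAST u,a → push 3,34. Stack: [3, 34]
BINARY_OP + → 3 + 34 = 37. Stack: [37]
LOAD_CONST → push 8. Stack: [37, 8]
BINARY_OP * → 37 * 8 = 296. Stack: [296]
STORE_FAST q → q=296. Stack: []
LOAD_FAST_LOAD_FAST b,a → push 38,34. Stack: [38, 34]
BINARY_OP * → 38 * 34 = 1292. Stack: [1292]
LOAD_FAST b → push 38. Stack: [1292, 38]
LOAD_CONST → push 11. Stack: [1292, 38, 11]
BINARY_OP - → 38 - 11 = 27. Stack: [1292, 27]
BINARY_OP + → 1292 + 27 = 1319. Stack: [1319]
STORE_FAST q → q=1319. Stack: []
LOAD_CONST → push 0. Stack: [0]
LOAD_FAST q → push 1319. Stack: [0, 1319]
BINARY_OP % → 0 % 1319 = 0. Stack: [0]
STORE_FAST w → w=0. Stack: []
LOAD_FAST_LOAD_FAST w,q → push 0,1319. Stack: [0, 1319]
BINARY_OP + → 0 + 1319 = 1319. Stack: [1319]
RETURN_VALUE → return 1319.

1319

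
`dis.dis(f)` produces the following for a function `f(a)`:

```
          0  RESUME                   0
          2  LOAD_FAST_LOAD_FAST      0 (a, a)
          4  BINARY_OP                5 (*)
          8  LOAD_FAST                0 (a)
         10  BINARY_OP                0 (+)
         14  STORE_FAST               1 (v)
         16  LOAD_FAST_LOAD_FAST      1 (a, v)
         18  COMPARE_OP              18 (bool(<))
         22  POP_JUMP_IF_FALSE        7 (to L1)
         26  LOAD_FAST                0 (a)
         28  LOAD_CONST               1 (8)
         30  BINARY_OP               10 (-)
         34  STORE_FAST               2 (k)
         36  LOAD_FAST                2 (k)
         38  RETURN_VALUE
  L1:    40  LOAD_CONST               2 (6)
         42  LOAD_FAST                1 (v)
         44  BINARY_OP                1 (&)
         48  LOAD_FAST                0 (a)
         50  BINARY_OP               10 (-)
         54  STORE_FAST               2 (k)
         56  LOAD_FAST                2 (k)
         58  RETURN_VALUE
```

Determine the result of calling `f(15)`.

LOAD_FAST_LOAD_FAST a,a → push 15,15. Stack: [15, 15]
BINARY_OP * → 15 * 15 = 225. Stack: [225]
LOAD_FAST a → push 15. Stack: [225, 15]
BINARY_OP + → 225 + 15 = 240. Stack: [240]
STORE_FAST v → v=240. Stack: []
LOAD_FAST_LOAD_FAST a,v → push 15,240. Stack: [15, 240]
COMPARE_OP bool(<) → 15 vs 240 = True. Stack: [True]
POP_JUMP_IF_FALSE → pop True; no jump. Stack: []
LOAD_FAST a → push 15. Stack: [15]
LOAD_CONST → push 8. Stack: [15, 8]
BINARY_OP - → 15 - 8 = 7. Stack: [7]
STORE_FAST k → k=7. Stack: []
LOAD_FAST k → push 7. Stack: [7]
RETURN_VALUE → return 7.

7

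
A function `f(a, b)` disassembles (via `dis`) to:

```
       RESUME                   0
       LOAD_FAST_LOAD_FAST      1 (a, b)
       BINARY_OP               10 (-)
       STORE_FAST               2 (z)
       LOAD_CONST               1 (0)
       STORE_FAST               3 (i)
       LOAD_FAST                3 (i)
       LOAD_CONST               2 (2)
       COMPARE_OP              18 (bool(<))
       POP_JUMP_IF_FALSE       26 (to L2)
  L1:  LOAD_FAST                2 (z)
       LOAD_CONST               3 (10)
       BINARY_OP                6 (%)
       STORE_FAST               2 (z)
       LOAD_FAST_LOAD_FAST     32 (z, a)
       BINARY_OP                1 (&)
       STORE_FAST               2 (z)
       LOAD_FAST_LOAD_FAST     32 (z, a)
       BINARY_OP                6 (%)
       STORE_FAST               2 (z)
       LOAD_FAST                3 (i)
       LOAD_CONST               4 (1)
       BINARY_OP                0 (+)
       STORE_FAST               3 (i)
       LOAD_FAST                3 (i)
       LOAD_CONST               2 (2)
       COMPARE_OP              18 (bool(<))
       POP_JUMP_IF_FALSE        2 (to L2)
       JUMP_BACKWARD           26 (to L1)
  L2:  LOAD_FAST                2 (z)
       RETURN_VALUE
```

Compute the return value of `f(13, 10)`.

LOAD_FAST_LOAD_FAST a,b → push 13,10. Stack: [13, 10]
BINARY_OP - → 13 - 10 = 3. Stack: [3]
STORE_FAST z → z=3. Stack: []
LOAD_CONST → push 0. Stack: [0]
STORE_FAST i → i=0. Stack: []
LOAD_FAST i → push 0. Stack: [0]
LOAD_CONST → push 2. Stack: [0, 2]
COMPARE_OP bool(<) → 0 vs 2 = True. Stack: [True]
POP_JUMP_IF_FALSE → pop True; no jump. Stack: []
LOAD_FAST z → push 3. Stack: [3]
LOAD_CONST → push 10. Stack: [3, 10]
BINARY_OP % → 3 % 10 = 3. Stack: [3]
STORE_FAST z → z=3. Stack: []
LOAD_FAST_LOAD_FAST z,a → push 3,13. Stack: [3, 13]
BINARY_OP & → 3 & 13 = 1. Stack: [1]
STORE_FAST z → z=1. Stack: []
LOAD_FAST_LOAD_FAST z,a → push 1,13. Stack: [1, 13]
BINARY_OP % → 1 % 13 = 1. Stack: [1]
STORE_FAST z → z=1. Stack: []
LOAD_FAST i → push 0. Stack: [0]
LOAD_CONST → push 1. Stack: [0, 1]
BINARY_OP + → 0 + 1 = 1. Stack: [1]
STORE_FAST i → i=1. Stack: []
LOAD_FAST i → push 1. Stack: [1]
LOAD_CONST → push 2. Stack: [1, 2]
COMPARE_OP bool(<) → 1 vs 2 = True. Stack: [True]
POP_JUMP_IF_FALSE → pop True; no jump. Stack: []
LOAD_FAST z → push 1. Stack: [1]
LOAD_CONST → push 10. Stack: [1, 10]
BINARY_OP % → 1 % 10 = 1. Stack: [1]
STORE_FAST z → z=1. Stack: []
LOAD_FAST_LOAD_FAST z,a → push 1,13. Stack: [1, 13]
BINARY_OP & → 1 & 13 = 1. Stack: [1]
STORE_FAST z → z=1. Stack: []
LOAD_FAST_LOAD_FAST z,a → push 1,13. Stack: [1, 13]
BINARY_OP % → 1 % 13 = 1. Stack: [1]
STORE_FAST z → z=1. Stack: []
LOAD_FAST i → push 1. Stack: [1]
LOAD_CONST → push 1. Stack: [1, 1]
BINARY_OP + → 1 + 1 = 2. Stack: [2]
STORE_FAST i → i=2. Stack: []
LOAD_FAST i → push 2. Stack: [2]
LOAD_CONST → push 2. Stack: [2, 2]
COMPARE_OP bool(<) → 2 vs 2 = False. Stack: [False]
POP_JUMP_IF_FALSE → pop False; jump. Stack: []
LOAD_FAST z → push 1. Stack: [1]
RETURN_VALUE → return 1.

1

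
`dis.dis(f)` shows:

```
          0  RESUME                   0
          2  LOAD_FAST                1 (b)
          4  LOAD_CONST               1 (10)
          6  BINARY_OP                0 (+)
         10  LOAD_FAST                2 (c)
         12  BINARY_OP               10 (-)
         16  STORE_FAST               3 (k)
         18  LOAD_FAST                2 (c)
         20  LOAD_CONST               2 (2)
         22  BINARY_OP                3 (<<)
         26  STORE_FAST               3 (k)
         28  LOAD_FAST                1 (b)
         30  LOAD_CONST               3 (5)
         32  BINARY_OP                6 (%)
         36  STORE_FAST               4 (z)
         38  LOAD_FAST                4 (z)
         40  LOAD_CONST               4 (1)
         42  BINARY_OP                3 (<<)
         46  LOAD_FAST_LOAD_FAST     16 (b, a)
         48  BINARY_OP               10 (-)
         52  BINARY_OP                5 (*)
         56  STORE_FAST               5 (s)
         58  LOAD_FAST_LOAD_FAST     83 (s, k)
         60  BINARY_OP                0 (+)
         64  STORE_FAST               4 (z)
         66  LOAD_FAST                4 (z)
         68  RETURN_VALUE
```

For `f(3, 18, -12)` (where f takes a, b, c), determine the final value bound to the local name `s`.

LOAD_FAST b → push 18. Stack: [18]
LOAD_CONST → push 10. Stack: [18, 10]
BINARY_OP + → 18 + 10 = 28. Stack: [28]
LOAD_FAST c → push -12. Stack: [28, -12]
BINARY_OP - → 28 - -12 = 40. Stack: [40]
STORE_FAST k → k=40. Stack: []
LOAD_FAST c → push -12. Stack: [-12]
LOAD_CONST → push 2. Stack: [-12, 2]
BINARY_OP << → -12 << 2 = -48. Stack: [-48]
STORE_FAST k → k=-48. Stack: []
LOAD_FAST b → push 18. Stack: [18]
LOAD_CONST → push 5. Stack: [18, 5]
BINARY_OP % → 18 % 5 = 3. Stack: [3]
STORE_FAST z → z=3. Stack: []
LOAD_FAST z → push 3. Stack: [3]
LOAD_CONST → push 1. Stack: [3, 1]
BINARY_OP << → 3 << 1 = 6. Stack: [6]
LOAD_FAST_LOAD_FAST b,a → push 18,3. Stack: [6, 18, 3]
BINARY_OP - → 18 - 3 = 15. Stack: [6, 15]
BINARY_OP * → 6 * 15 = 90. Stack: [90]
STORE_FAST s → s=90. Stack: []
LOAD_FAST_LOAD_FAST s,k → push 90,-48. Stack: [90, -48]
BINARY_OP + → 90 + -48 = 42. Stack: [42]
STORE_FAST z → z=42. Stack: []
LOAD_FAST z → push 42. Stack: [42]
RETURN_VALUE → return 42.

90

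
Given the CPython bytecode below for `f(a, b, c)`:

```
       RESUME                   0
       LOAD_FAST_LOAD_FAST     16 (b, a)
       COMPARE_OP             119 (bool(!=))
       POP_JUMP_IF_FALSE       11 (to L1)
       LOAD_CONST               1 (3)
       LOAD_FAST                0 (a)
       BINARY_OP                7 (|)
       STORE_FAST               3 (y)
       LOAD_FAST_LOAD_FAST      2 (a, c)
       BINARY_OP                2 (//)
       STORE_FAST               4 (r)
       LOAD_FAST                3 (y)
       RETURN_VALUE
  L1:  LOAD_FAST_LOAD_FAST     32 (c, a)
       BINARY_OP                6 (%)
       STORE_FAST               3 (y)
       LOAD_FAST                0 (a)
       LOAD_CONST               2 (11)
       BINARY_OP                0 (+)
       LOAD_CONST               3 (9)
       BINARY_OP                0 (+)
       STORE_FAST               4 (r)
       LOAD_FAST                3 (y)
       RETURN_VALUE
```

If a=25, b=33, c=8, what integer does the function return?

LOAD_FAST_LOAD_FAST b,a → push 33,25. Stack: [33, 25]
COMPARE_OP bool(!=) → 33 vs 25 = True. Stack: [True]
POP_JUMP_IF_FALSE → pop True; no jump. Stack: []
LOAD_CONST → push 3. Stack: [3]
LOAD_FAST a → push 25. Stack: [3, 25]
BINARY_OP | → 3 | 25 = 27. Stack: [27]
STORE_FAST y → y=27. Stack: []
LOAD_FAST_LOAD_FAST a,c → push 25,8. Stack: [25, 8]
BINARY_OP // → 25 // 8 = 3. Stack: [3]
STORE_FAST r → r=3. Stack: []
LOAD_FAST y → push 27. Stack: [27]
RETURN_VALUE → return 27.

27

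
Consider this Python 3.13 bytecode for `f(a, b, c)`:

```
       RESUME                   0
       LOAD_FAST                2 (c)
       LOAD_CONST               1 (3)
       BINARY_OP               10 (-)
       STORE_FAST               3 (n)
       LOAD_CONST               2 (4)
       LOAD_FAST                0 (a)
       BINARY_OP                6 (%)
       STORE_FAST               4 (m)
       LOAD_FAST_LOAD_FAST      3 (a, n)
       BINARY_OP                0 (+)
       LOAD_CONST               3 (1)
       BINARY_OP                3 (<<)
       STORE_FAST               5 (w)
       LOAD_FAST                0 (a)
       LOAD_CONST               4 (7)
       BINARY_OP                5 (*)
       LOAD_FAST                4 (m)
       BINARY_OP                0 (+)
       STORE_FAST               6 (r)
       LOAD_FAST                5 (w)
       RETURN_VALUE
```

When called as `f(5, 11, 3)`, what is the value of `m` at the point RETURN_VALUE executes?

LOAD_FAST c → push 3. Stack: [3]
LOAD_CONST → push 3. Stack: [3, 3]
BINARY_OP - → 3 - 3 = 0. Stack: [0]
STORE_FAST n → n=0. Stack: []
LOAD_CONST → push 4. Stack: [4]
LOAD_FAST a → push 5. Stack: [4, 5]
BINARY_OP % → 4 % 5 = 4. Stack: [4]
STORE_FAST m → m=4. Stack: []
LOAD_FAST_LOAD_FAST a,n → push 5,0. Stack: [5, 0]
BINARY_OP + → 5 + 0 = 5. Stack: [5]
LOAD_CONST → push 1. Stack: [5, 1]
BINARY_OP << → 5 << 1 = 10. Stack: [10]
STORE_FAST w → w=10. Stack: []
LOAD_FAST a → push 5. Stack: [5]
LOAD_CONST → push 7. Stack: [5, 7]
BINARY_OP * → 5 * 7 = 35. Stack: [35]
LOAD_FAST m → push 4. Stack: [35, 4]
BINARY_OP + → 35 + 4 = 39. Stack: [39]
STORE_FAST r → r=39. Stack: []
LOAD_FAST w → push 10. Stack: [10]
RETURN_VALUE → return 10.

4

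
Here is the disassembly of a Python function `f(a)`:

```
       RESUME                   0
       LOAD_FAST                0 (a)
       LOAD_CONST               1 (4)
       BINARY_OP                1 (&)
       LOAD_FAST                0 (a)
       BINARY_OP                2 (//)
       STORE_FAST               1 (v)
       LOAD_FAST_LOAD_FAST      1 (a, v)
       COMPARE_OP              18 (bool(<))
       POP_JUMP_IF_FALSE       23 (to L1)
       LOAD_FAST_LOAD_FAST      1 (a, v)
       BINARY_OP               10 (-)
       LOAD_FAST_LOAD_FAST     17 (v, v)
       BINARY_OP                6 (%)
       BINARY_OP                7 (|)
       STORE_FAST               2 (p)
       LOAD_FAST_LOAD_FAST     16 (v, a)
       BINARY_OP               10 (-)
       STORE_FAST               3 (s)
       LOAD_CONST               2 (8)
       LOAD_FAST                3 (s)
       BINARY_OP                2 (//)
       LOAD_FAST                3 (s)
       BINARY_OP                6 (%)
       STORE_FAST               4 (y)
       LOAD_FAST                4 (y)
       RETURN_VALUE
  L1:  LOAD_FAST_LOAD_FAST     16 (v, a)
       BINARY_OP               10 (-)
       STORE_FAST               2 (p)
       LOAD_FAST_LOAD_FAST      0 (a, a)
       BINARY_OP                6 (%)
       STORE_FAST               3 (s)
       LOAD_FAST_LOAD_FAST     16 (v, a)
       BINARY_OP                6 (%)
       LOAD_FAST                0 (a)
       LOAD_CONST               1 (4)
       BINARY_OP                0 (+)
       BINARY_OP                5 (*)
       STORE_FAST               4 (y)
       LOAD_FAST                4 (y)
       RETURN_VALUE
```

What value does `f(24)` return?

0

LOAD_FAST a → push 24. Stack: [24]
LOAD_CONST → push 4. Stack: [24, 4]
BINARY_OP & → 24 & 4 = 0. Stack: [0]
LOAD_FAST a → push 24. Stack: [0, 24]
BINARY_OP // → 0 // 24 = 0. Stack: [0]
STORE_FAST v → v=0. Stack: []
LOAD_FAST_LOAD_FAST a,v → push 24,0. Stack: [24, 0]
COMPARE_OP bool(<) → 24 vs 0 = False. Stack: [False]
POP_JUMP_IF_FALSE → pop False; jump. Stack: []
LOAD_FAST_LOAD_FAST v,a → push 0,24. Stack: [0, 24]
BINARY_OP - → 0 - 24 = -24. Stack: [-24]
STORE_FAST p → p=-24. Stack: []
LOAD_FAST_LOAD_FAST a,a → push 24,24. Stack: [24, 24]
BINARY_OP % → 24 % 24 = 0. Stack: [0]
STORE_FAST s → s=0. Stack: []
LOAD_FAST_LOAD_FAST v,a → push 0,24. Stack: [0, 24]
BINARY_OP % → 0 % 24 = 0. Stack: [0]
LOAD_FAST a → push 24. Stack: [0, 24]
LOAD_CONST → push 4. Stack: [0, 24, 4]
BINARY_OP + → 24 + 4 = 28. Stack: [0, 28]
BINARY_OP * → 0 * 28 = 0. Stack: [0]
STORE_FAST y → y=0. Stack: []
LOAD_FAST y → push 0. Stack: [0]
RETURN_VALUE → return 0.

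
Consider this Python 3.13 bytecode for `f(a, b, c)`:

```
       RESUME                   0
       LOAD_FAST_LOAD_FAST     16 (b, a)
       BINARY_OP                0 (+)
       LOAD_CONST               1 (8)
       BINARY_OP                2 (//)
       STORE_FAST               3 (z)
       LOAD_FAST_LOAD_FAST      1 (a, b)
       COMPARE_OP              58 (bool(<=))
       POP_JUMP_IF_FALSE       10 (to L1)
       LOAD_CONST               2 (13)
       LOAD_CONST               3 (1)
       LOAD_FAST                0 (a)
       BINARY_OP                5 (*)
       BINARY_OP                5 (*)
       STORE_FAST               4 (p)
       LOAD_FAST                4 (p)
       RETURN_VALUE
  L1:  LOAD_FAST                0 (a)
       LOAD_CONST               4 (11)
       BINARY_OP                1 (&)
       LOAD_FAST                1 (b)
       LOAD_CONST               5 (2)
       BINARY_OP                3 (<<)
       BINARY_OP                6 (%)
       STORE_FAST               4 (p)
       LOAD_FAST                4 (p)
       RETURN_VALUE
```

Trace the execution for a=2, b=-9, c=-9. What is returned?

LOAD_FAST_LOAD_FAST b,a → push -9,2. Stack: [-9, 2]
BINARY_OP + → -9 + 2 = -7. Stack: [-7]
LOAD_CONST → push 8. Stack: [-7, 8]
BINARY_OP // → -7 // 8 = -1. Stack: [-1]
STORE_FAST z → z=-1. Stack: []
LOAD_FAST_LOAD_FAST a,b → push 2,-9. Stack: [2, -9]
COMPARE_OP bool(<=) → 2 vs -9 = False. Stack: [False]
POP_JUMP_IF_FALSE → pop False; jump. Stack: []
LOAD_FAST a → push 2. Stack: [2]
LOAD_CONST → push 11. Stack: [2, 11]
BINARY_OP & → 2 & 11 = 2. Stack: [2]
LOAD_FAST b → push -9. Stack: [2, -9]
LOAD_CONST → push 2. Stack: [2, -9, 2]
BINARY_OP << → -9 << 2 = -36. Stack: [2, -36]
BINARY_OP % → 2 % -36 = -34. Stack: [-34]
STORE_FAST p → p=-34. Stack: []
LOAD_FAST p → push -34. Stack: [-34]
RETURN_VALUE → return -34.

-34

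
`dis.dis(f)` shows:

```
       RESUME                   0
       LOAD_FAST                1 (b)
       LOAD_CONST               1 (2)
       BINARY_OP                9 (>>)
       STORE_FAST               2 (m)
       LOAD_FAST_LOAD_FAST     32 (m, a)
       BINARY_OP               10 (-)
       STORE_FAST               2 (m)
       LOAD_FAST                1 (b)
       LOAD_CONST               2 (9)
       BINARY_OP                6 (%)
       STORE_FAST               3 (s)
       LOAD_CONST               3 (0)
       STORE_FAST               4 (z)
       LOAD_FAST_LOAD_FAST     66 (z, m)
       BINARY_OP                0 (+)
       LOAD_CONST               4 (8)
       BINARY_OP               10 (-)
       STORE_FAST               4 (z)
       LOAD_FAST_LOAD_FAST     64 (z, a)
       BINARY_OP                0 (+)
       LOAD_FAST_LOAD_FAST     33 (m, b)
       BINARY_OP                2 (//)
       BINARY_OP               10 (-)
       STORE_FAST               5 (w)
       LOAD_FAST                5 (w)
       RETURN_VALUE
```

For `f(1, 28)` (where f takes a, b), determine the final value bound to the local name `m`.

6

LOAD_FAST b → push 28. Stack: [28]
LOAD_CONST → push 2. Stack: [28, 2]
BINARY_OP >> → 28 >> 2 = 7. Stack: [7]
STORE_FAST m → m=7. Stack: []
LOAD_FAST_LOAD_FAST m,a → push 7,1. Stack: [7, 1]
BINARY_OP - → 7 - 1 = 6. Stack: [6]
STORE_FAST m → m=6. Stack: []
LOAD_FAST b → push 28. Stack: [28]
LOAD_CONST → push 9. Stack: [28, 9]
BINARY_OP % → 28 % 9 = 1. Stack: [1]
STORE_FAST s → s=1. Stack: []
LOAD_CONST → push 0. Stack: [0]
STORE_FAST z → z=0. Stack: []
LOAD_FAST_LOAD_FAST z,m → push 0,6. Stack: [0, 6]
BINARY_OP + → 0 + 6 = 6. Stack: [6]
LOAD_CONST → push 8. Stack: [6, 8]
BINARY_OP - → 6 - 8 = -2. Stack: [-2]
STORE_FAST z → z=-2. Stack: []
LOAD_FAST_LOAD_FAST z,a → push -2,1. Stack: [-2, 1]
BINARY_OP + → -2 + 1 = -1. Stack: [-1]
LOAD_FAST_LOAD_FAST m,b → push 6,28. Stack: [-1, 6, 28]
BINARY_OP // → 6 // 28 = 0. Stack: [-1, 0]
BINARY_OP - → -1 - 0 = -1. Stack: [-1]
STORE_FAST w → w=-1. Stack: []
LOAD_FAST w → push -1. Stack: [-1]
RETURN_VALUE → return -1.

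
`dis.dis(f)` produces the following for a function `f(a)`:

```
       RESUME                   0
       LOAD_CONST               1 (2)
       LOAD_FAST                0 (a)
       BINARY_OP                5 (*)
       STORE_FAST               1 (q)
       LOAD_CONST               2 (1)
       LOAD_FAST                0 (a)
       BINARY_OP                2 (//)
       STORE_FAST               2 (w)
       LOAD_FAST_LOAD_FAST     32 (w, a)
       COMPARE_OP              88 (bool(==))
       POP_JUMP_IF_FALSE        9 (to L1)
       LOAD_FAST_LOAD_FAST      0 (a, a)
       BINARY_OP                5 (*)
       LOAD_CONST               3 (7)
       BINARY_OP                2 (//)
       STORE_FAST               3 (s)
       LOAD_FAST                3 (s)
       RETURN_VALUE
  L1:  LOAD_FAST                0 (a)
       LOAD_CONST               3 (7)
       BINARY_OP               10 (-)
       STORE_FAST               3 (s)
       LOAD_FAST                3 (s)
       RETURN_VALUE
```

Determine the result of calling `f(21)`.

14

LOAD_CONST → push 2. Stack: [2]
LOAD_FAST a → push 21. Stack: [2, 21]
BINARY_OP * → 2 * 21 = 42. Stack: [42]
STORE_FAST q → q=42. Stack: []
LOAD_CONST → push 1. Stack: [1]
LOAD_FAST a → push 21. Stack: [1, 21]
BINARY_OP // → 1 // 21 = 0. Stack: [0]
STORE_FAST w → w=0. Stack: []
LOAD_FAST_LOAD_FAST w,a → push 0,21. Stack: [0, 21]
COMPARE_OP bool(==) → 0 vs 21 = False. Stack: [False]
POP_JUMP_IF_FALSE → pop False; jump. Stack: []
LOAD_FAST a → push 21. Stack: [21]
LOAD_CONST → push 7. Stack: [21, 7]
BINARY_OP - → 21 - 7 = 14. Stack: [14]
STORE_FAST s → s=14. Stack: []
LOAD_FAST s → push 14. Stack: [14]
RETURN_VALUE → return 14.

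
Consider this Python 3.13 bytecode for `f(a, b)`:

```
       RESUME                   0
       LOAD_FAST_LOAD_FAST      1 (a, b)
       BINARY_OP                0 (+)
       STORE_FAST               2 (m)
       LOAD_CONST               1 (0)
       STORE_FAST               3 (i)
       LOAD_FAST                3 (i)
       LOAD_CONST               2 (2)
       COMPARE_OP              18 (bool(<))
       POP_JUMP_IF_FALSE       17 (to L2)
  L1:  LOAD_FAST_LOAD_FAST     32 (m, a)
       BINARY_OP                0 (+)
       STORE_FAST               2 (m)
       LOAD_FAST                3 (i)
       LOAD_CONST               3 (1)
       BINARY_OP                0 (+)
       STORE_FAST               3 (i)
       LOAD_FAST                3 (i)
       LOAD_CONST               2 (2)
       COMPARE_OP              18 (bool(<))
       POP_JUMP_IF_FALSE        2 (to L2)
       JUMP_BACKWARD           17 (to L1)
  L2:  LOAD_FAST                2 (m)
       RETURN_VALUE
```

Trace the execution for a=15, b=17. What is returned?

LOAD_FAST_LOAD_FAST a,b → push 15,17. Stack: [15, 17]
BINARY_OP + → 15 + 17 = 32. Stack: [32]
STORE_FAST m → m=32. Stack: []
LOAD_CONST → push 0. Stack: [0]
STORE_FAST i → i=0. Stack: []
LOAD_FAST i → push 0. Stack: [0]
LOAD_CONST → push 2. Stack: [0, 2]
COMPARE_OP bool(<) → 0 vs 2 = True. Stack: [True]
POP_JUMP_IF_FALSE → pop True; no jump. Stack: []
LOAD_FAST_LOAD_FAST m,a → push 32,15. Stack: [32, 15]
BINARY_OP + → 32 + 15 = 47. Stack: [47]
STORE_FAST m → m=47. Stack: []
LOAD_FAST i → push 0. Stack: [0]
LOAD_CONST → push 1. Stack: [0, 1]
BINARY_OP + → 0 + 1 = 1. Stack: [1]
STORE_FAST i → i=1. Stack: []
LOAD_FAST i → push 1. Stack: [1]
LOAD_CONST → push 2. Stack: [1, 2]
COMPARE_OP bool(<) → 1 vs 2 = True. Stack: [True]
POP_JUMP_IF_FALSE → pop True; no jump. Stack: []
LOAD_FAST_LOAD_FAST m,a → push 47,15. Stack: [47, 15]
BINARY_OP + → 47 + 15 = 62. Stack: [62]
STORE_FAST m → m=62. Stack: []
LOAD_FAST i → push 1. Stack: [1]
LOAD_CONST → push 1. Stack: [1, 1]
BINARY_OP + → 1 + 1 = 2. Stack: [2]
STORE_FAST i → i=2. Stack: []
LOAD_FAST i → push 2. Stack: [2]
LOAD_CONST → push 2. Stack: [2, 2]
COMPARE_OP bool(<) → 2 vs 2 = False. Stack: [False]
POP_JUMP_IF_FALSE → pop False; jump. Stack: []
LOAD_FAST m → push 62. Stack: [62]
RETURN_VALUE → return 62.

62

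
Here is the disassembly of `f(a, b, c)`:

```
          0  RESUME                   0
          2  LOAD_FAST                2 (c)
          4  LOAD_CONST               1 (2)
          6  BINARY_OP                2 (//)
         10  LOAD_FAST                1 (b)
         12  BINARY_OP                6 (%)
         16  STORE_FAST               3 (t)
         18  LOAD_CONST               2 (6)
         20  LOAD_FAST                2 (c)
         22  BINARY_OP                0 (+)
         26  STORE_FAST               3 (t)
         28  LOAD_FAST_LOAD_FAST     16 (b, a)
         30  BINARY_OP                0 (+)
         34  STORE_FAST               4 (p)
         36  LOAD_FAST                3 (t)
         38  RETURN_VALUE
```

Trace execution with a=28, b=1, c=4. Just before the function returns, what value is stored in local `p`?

LOAD_FAST c → push 4. Stack: [4]
LOAD_CONST → push 2. Stack: [4, 2]
BINARY_OP // → 4 // 2 = 2. Stack: [2]
LOAD_FAST b → push 1. Stack: [2, 1]
BINARY_OP % → 2 % 1 = 0. Stack: [0]
STORE_FAST t → t=0. Stack: []
LOAD_CONST → push 6. Stack: [6]
LOAD_FAST c → push 4. Stack: [6, 4]
BINARY_OP + → 6 + 4 = 10. Stack: [10]
STORE_FAST t → t=10. Stack: []
LOAD_FAST_LOAD_FAST b,a → push 1,28. Stack: [1, 28]
BINARY_OP + → 1 + 28 = 29. Stack: [29]
STORE_FAST p → p=29. Stack: []
LOAD_FAST t → push 10. Stack: [10]
RETURN_VALUE → return 10.

29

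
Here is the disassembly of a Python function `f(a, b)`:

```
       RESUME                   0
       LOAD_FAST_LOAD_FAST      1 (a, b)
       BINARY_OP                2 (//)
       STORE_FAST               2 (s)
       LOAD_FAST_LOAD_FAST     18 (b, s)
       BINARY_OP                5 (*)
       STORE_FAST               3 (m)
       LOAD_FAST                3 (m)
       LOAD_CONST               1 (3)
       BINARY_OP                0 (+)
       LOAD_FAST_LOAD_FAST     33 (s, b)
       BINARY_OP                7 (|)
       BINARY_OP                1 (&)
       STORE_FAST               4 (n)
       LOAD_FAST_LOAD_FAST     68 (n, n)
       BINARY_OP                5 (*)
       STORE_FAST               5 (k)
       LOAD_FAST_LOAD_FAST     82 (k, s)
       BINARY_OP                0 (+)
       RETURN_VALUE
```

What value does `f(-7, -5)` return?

LOAD_FAST_LOAD_FAST a,b → push -7,-5. Stack: [-7, -5]
BINARY_OP // → -7 // -5 = 1. Stack: [1]
STORE_FAST s → s=1. Stack: []
LOAD_FAST_LOAD_FAST b,s → push -5,1. Stack: [-5, 1]
BINARY_OP * → -5 * 1 = -5. Stack: [-5]
STORE_FAST m → m=-5. Stack: []
LOAD_FAST m → push -5. Stack: [-5]
LOAD_CONST → push 3. Stack: [-5, 3]
BINARY_OP + → -5 + 3 = -2. Stack: [-2]
LOAD_FAST_LOAD_FAST s,b → push 1,-5. Stack: [-2, 1, -5]
BINARY_OP | → 1 | -5 = -5. Stack: [-2, -5]
BINARY_OP & → -2 & -5 = -6. Stack: [-6]
STORE_FAST n → n=-6. Stack: []
LOAD_FAST_LOAD_FAST n,n → push -6,-6. Stack: [-6, -6]
BINARY_OP * → -6 * -6 = 36. Stack: [36]
STORE_FAST k → k=36. Stack: []
LOAD_FAST_LOAD_FAST k,s → push 36,1. Stack: [36, 1]
BINARY_OP + → 36 + 1 = 37. Stack: [37]
RETURN_VALUE → return 37.

37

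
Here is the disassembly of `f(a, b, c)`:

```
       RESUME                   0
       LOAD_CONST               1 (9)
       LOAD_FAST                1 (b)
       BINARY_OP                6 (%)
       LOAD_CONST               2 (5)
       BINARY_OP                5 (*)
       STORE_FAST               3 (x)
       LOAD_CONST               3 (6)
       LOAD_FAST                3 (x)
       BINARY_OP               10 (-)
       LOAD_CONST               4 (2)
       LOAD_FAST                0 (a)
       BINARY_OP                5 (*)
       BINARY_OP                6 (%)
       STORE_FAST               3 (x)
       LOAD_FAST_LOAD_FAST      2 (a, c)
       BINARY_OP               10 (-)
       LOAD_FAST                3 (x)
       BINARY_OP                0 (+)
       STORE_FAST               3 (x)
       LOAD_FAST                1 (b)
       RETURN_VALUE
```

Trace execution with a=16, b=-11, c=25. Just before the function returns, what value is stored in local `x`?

LOAD_CONST → push 9. Stack: [9]
LOAD_FAST b → push -11. Stack: [9, -11]
BINARY_OP % → 9 % -11 = -2. Stack: [-2]
LOAD_CONST → push 5. Stack: [-2, 5]
BINARY_OP * → -2 * 5 = -10. Stack: [-10]
STORE_FAST x → x=-10. Stack: []
LOAD_CONST → push 6. Stack: [6]
LOAD_FAST x → push -10. Stack: [6, -10]
BINARY_OP - → 6 - -10 = 16. Stack: [16]
LOAD_CONST → push 2. Stack: [16, 2]
LOAD_FAST a → push 16. Stack: [16, 2, 16]
BINARY_OP * → 2 * 16 = 32. Stack: [16, 32]
BINARY_OP % → 16 % 32 = 16. Stack: [16]
STORE_FAST x → x=16. Stack: []
LOAD_FAST_LOAD_FAST a,c → push 16,25. Stack: [16, 25]
BINARY_OP - → 16 - 25 = -9. Stack: [-9]
LOAD_FAST x → push 16. Stack: [-9, 16]
BINARY_OP + → -9 + 16 = 7. Stack: [7]
STORE_FAST x → x=7. Stack: []
LOAD_FAST b → push -11. Stack: [-11]
RETURN_VALUE → return -11.

7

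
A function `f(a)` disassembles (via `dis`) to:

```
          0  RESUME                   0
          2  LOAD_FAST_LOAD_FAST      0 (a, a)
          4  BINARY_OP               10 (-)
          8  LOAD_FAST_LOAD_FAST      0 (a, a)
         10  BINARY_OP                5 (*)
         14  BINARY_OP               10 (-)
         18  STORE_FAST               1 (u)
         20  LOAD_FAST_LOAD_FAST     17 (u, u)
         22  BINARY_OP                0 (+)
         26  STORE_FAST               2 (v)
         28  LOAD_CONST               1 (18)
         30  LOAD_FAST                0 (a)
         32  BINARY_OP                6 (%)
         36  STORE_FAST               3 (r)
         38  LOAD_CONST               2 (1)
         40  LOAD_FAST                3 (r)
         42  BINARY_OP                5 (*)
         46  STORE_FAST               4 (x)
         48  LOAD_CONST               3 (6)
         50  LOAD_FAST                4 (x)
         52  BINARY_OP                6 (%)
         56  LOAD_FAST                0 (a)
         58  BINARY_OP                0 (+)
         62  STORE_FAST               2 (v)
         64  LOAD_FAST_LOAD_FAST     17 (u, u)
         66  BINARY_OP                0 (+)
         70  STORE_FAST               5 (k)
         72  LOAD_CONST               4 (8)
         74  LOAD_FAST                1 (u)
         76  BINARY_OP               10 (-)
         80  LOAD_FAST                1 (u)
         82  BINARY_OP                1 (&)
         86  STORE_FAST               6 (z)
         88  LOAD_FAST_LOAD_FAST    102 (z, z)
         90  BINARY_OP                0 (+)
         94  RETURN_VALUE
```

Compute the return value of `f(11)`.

258

LOAD_FAST_LOAD_FAST a,a → push 11,11. Stack: [11, 11]
BINARY_OP - → 11 - 11 = 0. Stack: [0]
LOAD_FAST_LOAD_FAST a,a → push 11,11. Stack: [0, 11, 11]
BINARY_OP * → 11 * 11 = 121. Stack: [0, 121]
BINARY_OP - → 0 - 121 = -121. Stack: [-121]
STORE_FAST u → u=-121. Stack: []
LOAD_FAST_LOAD_FAST u,u → push -121,-121. Stack: [-121, -121]
BINARY_OP + → -121 + -121 = -242. Stack: [-242]
STORE_FAST v → v=-242. Stack: []
LOAD_CONST → push 18. Stack: [18]
LOAD_FAST a → push 11. Stack: [18, 11]
BINARY_OP % → 18 % 11 = 7. Stack: [7]
STORE_FAST r → r=7. Stack: []
LOAD_CONST → push 1. Stack: [1]
LOAD_FAST r → push 7. Stack: [1, 7]
BINARY_OP * → 1 * 7 = 7. Stack: [7]
STORE_FAST x → x=7. Stack: []
LOAD_CONST → push 6. Stack: [6]
LOAD_FAST x → push 7. Stack: [6, 7]
BINARY_OP % → 6 % 7 = 6. Stack: [6]
LOAD_FAST a → push 11. Stack: [6, 11]
BINARY_OP + → 6 + 11 = 17. Stack: [17]
STORE_FAST v → v=17. Stack: []
LOAD_FAST_LOAD_FAST u,u → push -121,-121. Stack: [-121, -121]
BINARY_OP + → -121 + -121 = -242. Stack: [-242]
STORE_FAST k → k=-242. Stack: []
LOAD_CONST → push 8. Stack: [8]
LOAD_FAST u → push -121. Stack: [8, -121]
BINARY_OP - → 8 - -121 = 129. Stack: [129]
LOAD_FAST u → push -121. Stack: [129, -121]
BINARY_OP & → 129 & -121 = 129. Stack: [129]
STORE_FAST z → z=129. Stack: []
LOAD_FAST_LOAD_FAST z,z → push 129,129. Stack: [129, 129]
BINARY_OP + → 129 + 129 = 258. Stack: [258]
RETURN_VALUE → return 258.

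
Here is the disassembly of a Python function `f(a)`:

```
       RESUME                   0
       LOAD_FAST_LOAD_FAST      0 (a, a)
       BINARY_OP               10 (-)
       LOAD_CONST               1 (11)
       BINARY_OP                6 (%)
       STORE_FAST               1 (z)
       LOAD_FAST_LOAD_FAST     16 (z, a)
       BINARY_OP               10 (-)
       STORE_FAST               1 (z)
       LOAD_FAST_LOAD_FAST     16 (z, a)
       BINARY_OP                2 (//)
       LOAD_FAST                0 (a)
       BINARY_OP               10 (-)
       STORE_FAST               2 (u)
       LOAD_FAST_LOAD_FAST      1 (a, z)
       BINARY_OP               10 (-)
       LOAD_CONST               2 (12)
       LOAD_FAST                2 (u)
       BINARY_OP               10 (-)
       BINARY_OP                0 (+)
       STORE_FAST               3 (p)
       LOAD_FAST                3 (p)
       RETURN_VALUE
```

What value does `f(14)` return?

55

LOAD_FAST_LOAD_FAST a,a → push 14,14. Stack: [14, 14]
BINARY_OP - → 14 - 14 = 0. Stack: [0]
LOAD_CONST → push 11. Stack: [0, 11]
BINARY_OP % → 0 % 11 = 0. Stack: [0]
STORE_FAST z → z=0. Stack: []
LOAD_FAST_LOAD_FAST z,a → push 0,14. Stack: [0, 14]
BINARY_OP - → 0 - 14 = -14. Stack: [-14]
STORE_FAST z → z=-14. Stack: []
LOAD_FAST_LOAD_FAST z,a → push -14,14. Stack: [-14, 14]
BINARY_OP // → -14 // 14 = -1. Stack: [-1]
LOAD_FAST a → push 14. Stack: [-1, 14]
BINARY_OP - → -1 - 14 = -15. Stack: [-15]
STORE_FAST u → u=-15. Stack: []
LOAD_FAST_LOAD_FAST a,z → push 14,-14. Stack: [14, -14]
BINARY_OP - → 14 - -14 = 28. Stack: [28]
LOAD_CONST → push 12. Stack: [28, 12]
LOAD_FAST u → push -15. Stack: [28, 12, -15]
BINARY_OP - → 12 - -15 = 27. Stack: [28, 27]
BINARY_OP + → 28 + 27 = 55. Stack: [55]
STORE_FAST p → p=55. Stack: []
LOAD_FAST p → push 55. Stack: [55]
RETURN_VALUE → return 55.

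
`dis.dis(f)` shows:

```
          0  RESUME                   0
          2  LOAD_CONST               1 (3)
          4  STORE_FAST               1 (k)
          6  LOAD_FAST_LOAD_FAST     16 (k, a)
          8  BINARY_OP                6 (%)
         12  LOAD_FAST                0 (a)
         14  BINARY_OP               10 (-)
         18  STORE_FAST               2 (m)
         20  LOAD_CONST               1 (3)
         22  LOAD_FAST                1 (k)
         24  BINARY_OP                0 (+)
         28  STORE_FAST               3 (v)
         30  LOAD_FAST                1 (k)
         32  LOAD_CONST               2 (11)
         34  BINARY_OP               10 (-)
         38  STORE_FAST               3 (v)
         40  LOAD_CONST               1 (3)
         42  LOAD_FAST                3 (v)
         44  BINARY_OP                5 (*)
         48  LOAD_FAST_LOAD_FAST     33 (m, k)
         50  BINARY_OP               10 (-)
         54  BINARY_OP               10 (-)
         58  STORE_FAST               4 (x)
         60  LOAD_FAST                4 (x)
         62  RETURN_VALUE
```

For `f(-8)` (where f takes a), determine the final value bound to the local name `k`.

LOAD_CONST → push 3. Stack: [3]
STORE_FAST k → k=3. Stack: []
LOAD_FAST_LOAD_FAST k,a → push 3,-8. Stack: [3, -8]
BINARY_OP % → 3 % -8 = -5. Stack: [-5]
LOAD_FAST a → push -8. Stack: [-5, -8]
BINARY_OP - → -5 - -8 = 3. Stack: [3]
STORE_FAST m → m=3. Stack: []
LOAD_CONST → push 3. Stack: [3]
LOAD_FAST k → push 3. Stack: [3, 3]
BINARY_OP + → 3 + 3 = 6. Stack: [6]
STORE_FAST v → v=6. Stack: []
LOAD_FAST k → push 3. Stack: [3]
LOAD_CONST → push 11. Stack: [3, 11]
BINARY_OP - → 3 - 11 = -8. Stack: [-8]
STORE_FAST v → v=-8. Stack: []
LOAD_CONST → push 3. Stack: [3]
LOAD_FAST v → push -8. Stack: [3, -8]
BINARY_OP * → 3 * -8 = -24. Stack: [-24]
LOAD_FAST_LOAD_FAST m,k → push 3,3. Stack: [-24, 3, 3]
BINARY_OP - → 3 - 3 = 0. Stack: [-24, 0]
BINARY_OP - → -24 - 0 = -24. Stack: [-24]
STORE_FAST x → x=-24. Stack: []
LOAD_FAST x → push -24. Stack: [-24]
RETURN_VALUE → return -24.

3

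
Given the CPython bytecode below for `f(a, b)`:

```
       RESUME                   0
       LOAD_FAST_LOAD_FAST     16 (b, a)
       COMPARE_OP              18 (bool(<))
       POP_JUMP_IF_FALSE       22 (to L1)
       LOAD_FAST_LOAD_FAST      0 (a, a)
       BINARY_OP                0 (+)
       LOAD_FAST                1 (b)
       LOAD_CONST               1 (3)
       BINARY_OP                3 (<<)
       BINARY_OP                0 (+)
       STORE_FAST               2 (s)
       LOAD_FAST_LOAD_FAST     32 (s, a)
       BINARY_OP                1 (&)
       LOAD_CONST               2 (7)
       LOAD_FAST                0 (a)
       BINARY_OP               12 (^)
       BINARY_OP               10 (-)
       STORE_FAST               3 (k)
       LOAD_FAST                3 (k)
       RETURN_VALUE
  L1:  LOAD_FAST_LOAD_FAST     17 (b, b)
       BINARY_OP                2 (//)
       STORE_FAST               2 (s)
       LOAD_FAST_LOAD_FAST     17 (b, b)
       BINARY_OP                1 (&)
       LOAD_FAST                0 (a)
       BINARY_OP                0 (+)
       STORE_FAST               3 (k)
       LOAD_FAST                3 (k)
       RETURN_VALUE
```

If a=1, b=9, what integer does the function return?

LOAD_FAST_LOAD_FAST b,a → push 9,1. Stack: [9, 1]
COMPARE_OP bool(<) → 9 vs 1 = False. Stack: [False]
POP_JUMP_IF_FALSE → pop False; jump. Stack: []
LOAD_FAST_LOAD_FAST b,b → push 9,9. Stack: [9, 9]
BINARY_OP // → 9 // 9 = 1. Stack: [1]
STORE_FAST s → s=1. Stack: []
LOAD_FAST_LOAD_FAST b,b → push 9,9. Stack: [9, 9]
BINARY_OP & → 9 & 9 = 9. Stack: [9]
LOAD_FAST a → push 1. Stack: [9, 1]
BINARY_OP + → 9 + 1 = 10. Stack: [10]
STORE_FAST k → k=10. Stack: []
LOAD_FAST k → push 10. Stack: [10]
RETURN_VALUE → return 10.

10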